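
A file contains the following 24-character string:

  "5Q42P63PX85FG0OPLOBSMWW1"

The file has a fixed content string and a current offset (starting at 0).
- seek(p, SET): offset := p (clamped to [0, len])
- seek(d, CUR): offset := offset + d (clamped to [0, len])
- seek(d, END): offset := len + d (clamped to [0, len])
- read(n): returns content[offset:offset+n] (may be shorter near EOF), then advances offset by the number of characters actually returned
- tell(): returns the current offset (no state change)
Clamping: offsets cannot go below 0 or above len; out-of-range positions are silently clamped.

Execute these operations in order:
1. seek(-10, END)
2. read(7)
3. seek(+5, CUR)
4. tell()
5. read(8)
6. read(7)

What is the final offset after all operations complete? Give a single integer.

Answer: 24

Derivation:
After 1 (seek(-10, END)): offset=14
After 2 (read(7)): returned 'OPLOBSM', offset=21
After 3 (seek(+5, CUR)): offset=24
After 4 (tell()): offset=24
After 5 (read(8)): returned '', offset=24
After 6 (read(7)): returned '', offset=24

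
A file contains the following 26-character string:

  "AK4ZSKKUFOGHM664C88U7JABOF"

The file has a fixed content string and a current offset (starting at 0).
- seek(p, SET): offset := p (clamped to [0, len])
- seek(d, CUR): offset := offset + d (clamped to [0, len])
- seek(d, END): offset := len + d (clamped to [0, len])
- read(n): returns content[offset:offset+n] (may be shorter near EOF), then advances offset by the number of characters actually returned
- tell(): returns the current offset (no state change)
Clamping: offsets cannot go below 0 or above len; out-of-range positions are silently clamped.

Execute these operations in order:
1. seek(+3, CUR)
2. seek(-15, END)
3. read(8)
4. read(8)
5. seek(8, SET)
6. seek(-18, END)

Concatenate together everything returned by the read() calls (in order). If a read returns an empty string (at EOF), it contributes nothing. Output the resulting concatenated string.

After 1 (seek(+3, CUR)): offset=3
After 2 (seek(-15, END)): offset=11
After 3 (read(8)): returned 'HM664C88', offset=19
After 4 (read(8)): returned 'U7JABOF', offset=26
After 5 (seek(8, SET)): offset=8
After 6 (seek(-18, END)): offset=8

Answer: HM664C88U7JABOF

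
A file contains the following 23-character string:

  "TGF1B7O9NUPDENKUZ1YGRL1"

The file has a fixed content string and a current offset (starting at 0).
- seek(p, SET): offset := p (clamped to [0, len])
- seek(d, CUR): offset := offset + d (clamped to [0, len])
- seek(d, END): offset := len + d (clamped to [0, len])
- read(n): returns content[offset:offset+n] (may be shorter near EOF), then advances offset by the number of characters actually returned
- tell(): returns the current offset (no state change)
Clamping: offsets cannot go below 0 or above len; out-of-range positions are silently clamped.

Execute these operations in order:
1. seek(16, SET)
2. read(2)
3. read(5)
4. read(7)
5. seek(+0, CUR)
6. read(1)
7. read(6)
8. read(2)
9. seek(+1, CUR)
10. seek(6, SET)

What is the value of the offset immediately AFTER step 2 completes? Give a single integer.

After 1 (seek(16, SET)): offset=16
After 2 (read(2)): returned 'Z1', offset=18

Answer: 18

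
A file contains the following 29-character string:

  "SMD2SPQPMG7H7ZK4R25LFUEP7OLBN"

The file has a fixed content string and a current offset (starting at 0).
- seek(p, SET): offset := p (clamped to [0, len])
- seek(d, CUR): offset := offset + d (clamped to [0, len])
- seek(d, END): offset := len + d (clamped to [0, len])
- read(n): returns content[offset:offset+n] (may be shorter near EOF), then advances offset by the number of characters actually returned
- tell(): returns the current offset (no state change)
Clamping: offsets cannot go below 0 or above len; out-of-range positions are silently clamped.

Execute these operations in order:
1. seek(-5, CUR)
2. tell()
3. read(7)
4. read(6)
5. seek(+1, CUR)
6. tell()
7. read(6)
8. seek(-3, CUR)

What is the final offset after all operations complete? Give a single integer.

Answer: 17

Derivation:
After 1 (seek(-5, CUR)): offset=0
After 2 (tell()): offset=0
After 3 (read(7)): returned 'SMD2SPQ', offset=7
After 4 (read(6)): returned 'PMG7H7', offset=13
After 5 (seek(+1, CUR)): offset=14
After 6 (tell()): offset=14
After 7 (read(6)): returned 'K4R25L', offset=20
After 8 (seek(-3, CUR)): offset=17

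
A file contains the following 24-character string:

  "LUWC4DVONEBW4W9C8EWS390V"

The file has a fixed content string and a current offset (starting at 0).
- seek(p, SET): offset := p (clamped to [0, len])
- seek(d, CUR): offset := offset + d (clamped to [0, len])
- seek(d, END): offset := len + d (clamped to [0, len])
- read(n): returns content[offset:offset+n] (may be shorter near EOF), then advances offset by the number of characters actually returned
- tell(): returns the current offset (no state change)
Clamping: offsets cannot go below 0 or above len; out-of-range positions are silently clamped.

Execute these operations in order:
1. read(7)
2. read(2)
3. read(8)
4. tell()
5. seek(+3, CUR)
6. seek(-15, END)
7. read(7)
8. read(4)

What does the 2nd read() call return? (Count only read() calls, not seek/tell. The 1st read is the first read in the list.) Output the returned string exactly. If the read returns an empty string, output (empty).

After 1 (read(7)): returned 'LUWC4DV', offset=7
After 2 (read(2)): returned 'ON', offset=9
After 3 (read(8)): returned 'EBW4W9C8', offset=17
After 4 (tell()): offset=17
After 5 (seek(+3, CUR)): offset=20
After 6 (seek(-15, END)): offset=9
After 7 (read(7)): returned 'EBW4W9C', offset=16
After 8 (read(4)): returned '8EWS', offset=20

Answer: ON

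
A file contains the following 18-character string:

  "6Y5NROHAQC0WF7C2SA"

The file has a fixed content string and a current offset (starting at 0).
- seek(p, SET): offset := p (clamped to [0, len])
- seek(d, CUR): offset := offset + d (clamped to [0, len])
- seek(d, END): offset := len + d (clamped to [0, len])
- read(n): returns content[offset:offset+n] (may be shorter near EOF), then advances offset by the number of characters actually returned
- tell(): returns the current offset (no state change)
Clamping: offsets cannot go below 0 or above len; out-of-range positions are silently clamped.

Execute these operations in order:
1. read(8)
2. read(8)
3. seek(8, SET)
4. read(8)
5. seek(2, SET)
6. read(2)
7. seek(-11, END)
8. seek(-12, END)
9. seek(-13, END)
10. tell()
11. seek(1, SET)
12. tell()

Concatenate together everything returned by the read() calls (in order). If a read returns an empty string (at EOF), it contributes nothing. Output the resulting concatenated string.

After 1 (read(8)): returned '6Y5NROHA', offset=8
After 2 (read(8)): returned 'QC0WF7C2', offset=16
After 3 (seek(8, SET)): offset=8
After 4 (read(8)): returned 'QC0WF7C2', offset=16
After 5 (seek(2, SET)): offset=2
After 6 (read(2)): returned '5N', offset=4
After 7 (seek(-11, END)): offset=7
After 8 (seek(-12, END)): offset=6
After 9 (seek(-13, END)): offset=5
After 10 (tell()): offset=5
After 11 (seek(1, SET)): offset=1
After 12 (tell()): offset=1

Answer: 6Y5NROHAQC0WF7C2QC0WF7C25N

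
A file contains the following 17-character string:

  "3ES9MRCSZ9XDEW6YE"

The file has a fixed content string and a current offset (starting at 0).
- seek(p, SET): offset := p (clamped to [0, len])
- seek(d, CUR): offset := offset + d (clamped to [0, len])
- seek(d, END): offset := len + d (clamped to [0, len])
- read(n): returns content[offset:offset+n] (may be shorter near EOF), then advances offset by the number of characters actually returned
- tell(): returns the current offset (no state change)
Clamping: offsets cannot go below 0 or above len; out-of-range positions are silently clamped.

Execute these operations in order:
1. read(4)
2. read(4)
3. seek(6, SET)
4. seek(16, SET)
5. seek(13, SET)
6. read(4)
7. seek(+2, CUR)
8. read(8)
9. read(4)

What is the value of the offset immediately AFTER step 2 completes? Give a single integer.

Answer: 8

Derivation:
After 1 (read(4)): returned '3ES9', offset=4
After 2 (read(4)): returned 'MRCS', offset=8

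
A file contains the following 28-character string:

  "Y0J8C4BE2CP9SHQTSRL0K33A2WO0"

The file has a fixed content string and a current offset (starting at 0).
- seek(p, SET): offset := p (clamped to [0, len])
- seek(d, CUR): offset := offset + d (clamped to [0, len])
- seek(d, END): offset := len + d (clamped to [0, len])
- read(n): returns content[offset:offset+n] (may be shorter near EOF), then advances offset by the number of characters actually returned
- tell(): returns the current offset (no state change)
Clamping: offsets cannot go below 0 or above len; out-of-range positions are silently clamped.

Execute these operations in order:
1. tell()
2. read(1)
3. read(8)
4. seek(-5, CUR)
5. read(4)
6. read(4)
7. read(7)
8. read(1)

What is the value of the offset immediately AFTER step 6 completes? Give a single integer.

Answer: 12

Derivation:
After 1 (tell()): offset=0
After 2 (read(1)): returned 'Y', offset=1
After 3 (read(8)): returned '0J8C4BE2', offset=9
After 4 (seek(-5, CUR)): offset=4
After 5 (read(4)): returned 'C4BE', offset=8
After 6 (read(4)): returned '2CP9', offset=12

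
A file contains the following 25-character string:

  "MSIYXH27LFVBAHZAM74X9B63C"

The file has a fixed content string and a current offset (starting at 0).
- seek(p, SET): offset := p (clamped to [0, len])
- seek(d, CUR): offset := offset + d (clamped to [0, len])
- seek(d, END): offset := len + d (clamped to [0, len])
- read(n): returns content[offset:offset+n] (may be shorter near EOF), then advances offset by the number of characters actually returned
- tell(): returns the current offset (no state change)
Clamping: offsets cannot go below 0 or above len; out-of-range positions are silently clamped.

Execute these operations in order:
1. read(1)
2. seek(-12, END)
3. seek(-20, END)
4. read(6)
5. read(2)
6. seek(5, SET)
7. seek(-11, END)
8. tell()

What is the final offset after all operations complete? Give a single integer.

After 1 (read(1)): returned 'M', offset=1
After 2 (seek(-12, END)): offset=13
After 3 (seek(-20, END)): offset=5
After 4 (read(6)): returned 'H27LFV', offset=11
After 5 (read(2)): returned 'BA', offset=13
After 6 (seek(5, SET)): offset=5
After 7 (seek(-11, END)): offset=14
After 8 (tell()): offset=14

Answer: 14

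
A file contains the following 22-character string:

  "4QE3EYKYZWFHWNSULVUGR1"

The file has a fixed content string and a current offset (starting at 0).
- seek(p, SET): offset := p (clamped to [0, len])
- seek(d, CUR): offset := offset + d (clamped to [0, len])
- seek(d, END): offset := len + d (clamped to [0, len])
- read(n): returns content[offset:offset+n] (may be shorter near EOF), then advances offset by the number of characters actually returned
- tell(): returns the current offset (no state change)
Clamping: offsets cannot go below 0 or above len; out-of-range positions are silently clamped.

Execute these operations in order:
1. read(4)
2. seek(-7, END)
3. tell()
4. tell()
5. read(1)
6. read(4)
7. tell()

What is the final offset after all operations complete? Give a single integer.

After 1 (read(4)): returned '4QE3', offset=4
After 2 (seek(-7, END)): offset=15
After 3 (tell()): offset=15
After 4 (tell()): offset=15
After 5 (read(1)): returned 'U', offset=16
After 6 (read(4)): returned 'LVUG', offset=20
After 7 (tell()): offset=20

Answer: 20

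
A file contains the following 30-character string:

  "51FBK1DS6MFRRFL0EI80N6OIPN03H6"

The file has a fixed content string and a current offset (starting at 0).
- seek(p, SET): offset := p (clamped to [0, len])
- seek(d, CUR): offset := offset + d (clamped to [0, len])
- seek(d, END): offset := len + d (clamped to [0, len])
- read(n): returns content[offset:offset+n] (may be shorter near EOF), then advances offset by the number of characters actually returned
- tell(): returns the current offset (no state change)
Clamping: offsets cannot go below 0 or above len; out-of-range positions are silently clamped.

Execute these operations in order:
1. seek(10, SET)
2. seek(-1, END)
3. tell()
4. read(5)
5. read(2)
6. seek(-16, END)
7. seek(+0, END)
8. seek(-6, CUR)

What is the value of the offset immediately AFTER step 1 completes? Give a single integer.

After 1 (seek(10, SET)): offset=10

Answer: 10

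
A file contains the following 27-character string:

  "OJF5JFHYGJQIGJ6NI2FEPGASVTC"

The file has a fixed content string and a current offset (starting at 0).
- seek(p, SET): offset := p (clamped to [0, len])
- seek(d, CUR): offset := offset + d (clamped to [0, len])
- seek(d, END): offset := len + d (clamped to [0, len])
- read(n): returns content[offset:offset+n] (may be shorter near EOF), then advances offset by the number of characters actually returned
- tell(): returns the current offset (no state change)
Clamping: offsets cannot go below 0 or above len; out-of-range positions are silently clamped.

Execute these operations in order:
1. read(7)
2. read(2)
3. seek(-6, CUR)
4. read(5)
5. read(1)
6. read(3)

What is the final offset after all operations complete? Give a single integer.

Answer: 12

Derivation:
After 1 (read(7)): returned 'OJF5JFH', offset=7
After 2 (read(2)): returned 'YG', offset=9
After 3 (seek(-6, CUR)): offset=3
After 4 (read(5)): returned '5JFHY', offset=8
After 5 (read(1)): returned 'G', offset=9
After 6 (read(3)): returned 'JQI', offset=12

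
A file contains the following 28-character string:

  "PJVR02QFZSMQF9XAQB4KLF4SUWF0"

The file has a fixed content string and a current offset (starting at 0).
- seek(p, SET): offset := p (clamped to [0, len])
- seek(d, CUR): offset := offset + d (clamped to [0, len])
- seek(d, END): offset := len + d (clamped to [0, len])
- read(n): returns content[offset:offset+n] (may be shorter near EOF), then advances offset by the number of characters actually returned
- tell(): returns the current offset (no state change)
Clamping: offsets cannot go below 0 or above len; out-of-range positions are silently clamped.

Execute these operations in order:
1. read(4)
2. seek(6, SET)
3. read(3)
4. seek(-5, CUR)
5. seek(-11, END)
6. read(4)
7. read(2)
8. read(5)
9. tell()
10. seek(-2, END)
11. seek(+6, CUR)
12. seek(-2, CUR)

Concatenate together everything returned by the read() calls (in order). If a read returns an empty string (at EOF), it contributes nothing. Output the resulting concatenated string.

Answer: PJVRQFZB4KLF4SUWF0

Derivation:
After 1 (read(4)): returned 'PJVR', offset=4
After 2 (seek(6, SET)): offset=6
After 3 (read(3)): returned 'QFZ', offset=9
After 4 (seek(-5, CUR)): offset=4
After 5 (seek(-11, END)): offset=17
After 6 (read(4)): returned 'B4KL', offset=21
After 7 (read(2)): returned 'F4', offset=23
After 8 (read(5)): returned 'SUWF0', offset=28
After 9 (tell()): offset=28
After 10 (seek(-2, END)): offset=26
After 11 (seek(+6, CUR)): offset=28
After 12 (seek(-2, CUR)): offset=26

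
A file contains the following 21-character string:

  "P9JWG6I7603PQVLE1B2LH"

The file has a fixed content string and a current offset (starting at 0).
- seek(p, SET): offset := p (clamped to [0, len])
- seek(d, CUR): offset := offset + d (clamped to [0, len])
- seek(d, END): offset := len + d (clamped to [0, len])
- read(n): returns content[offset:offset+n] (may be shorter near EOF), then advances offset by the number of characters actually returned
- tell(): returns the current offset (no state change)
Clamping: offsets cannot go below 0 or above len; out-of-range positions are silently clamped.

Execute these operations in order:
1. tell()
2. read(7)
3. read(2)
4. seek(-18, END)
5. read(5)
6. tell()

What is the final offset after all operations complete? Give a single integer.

After 1 (tell()): offset=0
After 2 (read(7)): returned 'P9JWG6I', offset=7
After 3 (read(2)): returned '76', offset=9
After 4 (seek(-18, END)): offset=3
After 5 (read(5)): returned 'WG6I7', offset=8
After 6 (tell()): offset=8

Answer: 8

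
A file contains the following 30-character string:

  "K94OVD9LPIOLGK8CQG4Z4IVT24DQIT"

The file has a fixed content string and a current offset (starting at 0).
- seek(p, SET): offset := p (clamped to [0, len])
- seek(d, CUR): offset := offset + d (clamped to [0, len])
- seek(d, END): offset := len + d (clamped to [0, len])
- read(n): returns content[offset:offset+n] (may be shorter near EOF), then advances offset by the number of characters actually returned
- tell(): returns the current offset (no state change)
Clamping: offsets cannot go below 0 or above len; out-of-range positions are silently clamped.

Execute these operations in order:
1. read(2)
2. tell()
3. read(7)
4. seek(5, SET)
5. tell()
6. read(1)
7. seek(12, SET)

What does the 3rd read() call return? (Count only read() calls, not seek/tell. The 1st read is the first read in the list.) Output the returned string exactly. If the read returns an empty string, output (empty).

Answer: D

Derivation:
After 1 (read(2)): returned 'K9', offset=2
After 2 (tell()): offset=2
After 3 (read(7)): returned '4OVD9LP', offset=9
After 4 (seek(5, SET)): offset=5
After 5 (tell()): offset=5
After 6 (read(1)): returned 'D', offset=6
After 7 (seek(12, SET)): offset=12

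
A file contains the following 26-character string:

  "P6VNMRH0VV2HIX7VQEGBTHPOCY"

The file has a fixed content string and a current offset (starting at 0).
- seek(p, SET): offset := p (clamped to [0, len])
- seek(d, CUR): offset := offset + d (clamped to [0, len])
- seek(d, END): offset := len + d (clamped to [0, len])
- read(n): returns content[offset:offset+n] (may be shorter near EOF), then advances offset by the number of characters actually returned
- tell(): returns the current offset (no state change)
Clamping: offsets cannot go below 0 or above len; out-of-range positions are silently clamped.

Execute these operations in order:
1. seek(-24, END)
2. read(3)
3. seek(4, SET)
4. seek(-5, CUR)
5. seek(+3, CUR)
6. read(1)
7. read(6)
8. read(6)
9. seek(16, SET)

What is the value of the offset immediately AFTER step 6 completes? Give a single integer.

After 1 (seek(-24, END)): offset=2
After 2 (read(3)): returned 'VNM', offset=5
After 3 (seek(4, SET)): offset=4
After 4 (seek(-5, CUR)): offset=0
After 5 (seek(+3, CUR)): offset=3
After 6 (read(1)): returned 'N', offset=4

Answer: 4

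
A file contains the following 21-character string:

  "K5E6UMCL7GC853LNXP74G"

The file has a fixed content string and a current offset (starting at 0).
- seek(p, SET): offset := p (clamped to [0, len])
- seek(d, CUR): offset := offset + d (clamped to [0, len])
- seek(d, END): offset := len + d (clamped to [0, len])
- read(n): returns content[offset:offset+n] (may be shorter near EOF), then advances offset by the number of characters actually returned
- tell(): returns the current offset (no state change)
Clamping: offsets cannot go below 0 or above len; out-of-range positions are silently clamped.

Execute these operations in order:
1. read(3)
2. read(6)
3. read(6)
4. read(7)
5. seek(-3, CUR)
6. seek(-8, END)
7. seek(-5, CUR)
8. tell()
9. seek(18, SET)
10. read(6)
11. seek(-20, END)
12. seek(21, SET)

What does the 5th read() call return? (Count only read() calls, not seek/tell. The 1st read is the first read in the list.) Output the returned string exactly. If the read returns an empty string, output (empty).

Answer: 74G

Derivation:
After 1 (read(3)): returned 'K5E', offset=3
After 2 (read(6)): returned '6UMCL7', offset=9
After 3 (read(6)): returned 'GC853L', offset=15
After 4 (read(7)): returned 'NXP74G', offset=21
After 5 (seek(-3, CUR)): offset=18
After 6 (seek(-8, END)): offset=13
After 7 (seek(-5, CUR)): offset=8
After 8 (tell()): offset=8
After 9 (seek(18, SET)): offset=18
After 10 (read(6)): returned '74G', offset=21
After 11 (seek(-20, END)): offset=1
After 12 (seek(21, SET)): offset=21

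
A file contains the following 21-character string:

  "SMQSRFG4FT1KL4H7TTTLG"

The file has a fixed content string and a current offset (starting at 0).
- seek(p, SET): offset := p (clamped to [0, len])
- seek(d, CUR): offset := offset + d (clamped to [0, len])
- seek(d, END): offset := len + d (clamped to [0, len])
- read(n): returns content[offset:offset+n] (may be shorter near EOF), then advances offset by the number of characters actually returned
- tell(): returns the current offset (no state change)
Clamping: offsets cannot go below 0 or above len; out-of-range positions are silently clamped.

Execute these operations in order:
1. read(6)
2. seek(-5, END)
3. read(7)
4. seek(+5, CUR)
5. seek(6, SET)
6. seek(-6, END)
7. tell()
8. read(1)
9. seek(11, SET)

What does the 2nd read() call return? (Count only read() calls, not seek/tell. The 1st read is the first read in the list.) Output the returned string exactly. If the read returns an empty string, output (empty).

Answer: TTTLG

Derivation:
After 1 (read(6)): returned 'SMQSRF', offset=6
After 2 (seek(-5, END)): offset=16
After 3 (read(7)): returned 'TTTLG', offset=21
After 4 (seek(+5, CUR)): offset=21
After 5 (seek(6, SET)): offset=6
After 6 (seek(-6, END)): offset=15
After 7 (tell()): offset=15
After 8 (read(1)): returned '7', offset=16
After 9 (seek(11, SET)): offset=11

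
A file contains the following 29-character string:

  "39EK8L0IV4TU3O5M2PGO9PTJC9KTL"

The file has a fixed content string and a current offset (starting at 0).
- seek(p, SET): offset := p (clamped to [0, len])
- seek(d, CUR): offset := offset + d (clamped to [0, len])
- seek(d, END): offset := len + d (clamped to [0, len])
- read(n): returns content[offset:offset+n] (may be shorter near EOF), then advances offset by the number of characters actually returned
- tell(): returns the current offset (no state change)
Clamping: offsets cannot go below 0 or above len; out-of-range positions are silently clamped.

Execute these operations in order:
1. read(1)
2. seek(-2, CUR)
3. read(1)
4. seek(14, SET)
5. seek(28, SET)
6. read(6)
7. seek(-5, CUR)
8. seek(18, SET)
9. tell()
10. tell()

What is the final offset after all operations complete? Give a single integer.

After 1 (read(1)): returned '3', offset=1
After 2 (seek(-2, CUR)): offset=0
After 3 (read(1)): returned '3', offset=1
After 4 (seek(14, SET)): offset=14
After 5 (seek(28, SET)): offset=28
After 6 (read(6)): returned 'L', offset=29
After 7 (seek(-5, CUR)): offset=24
After 8 (seek(18, SET)): offset=18
After 9 (tell()): offset=18
After 10 (tell()): offset=18

Answer: 18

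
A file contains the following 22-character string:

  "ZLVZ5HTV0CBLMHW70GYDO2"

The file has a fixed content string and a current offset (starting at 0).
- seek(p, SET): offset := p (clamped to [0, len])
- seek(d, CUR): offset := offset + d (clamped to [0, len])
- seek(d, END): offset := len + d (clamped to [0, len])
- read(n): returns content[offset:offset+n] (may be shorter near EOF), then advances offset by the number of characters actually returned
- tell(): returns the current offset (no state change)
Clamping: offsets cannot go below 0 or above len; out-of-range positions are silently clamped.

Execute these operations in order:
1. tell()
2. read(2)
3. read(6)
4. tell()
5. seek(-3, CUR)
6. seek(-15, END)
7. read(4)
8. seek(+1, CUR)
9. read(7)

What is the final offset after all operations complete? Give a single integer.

Answer: 19

Derivation:
After 1 (tell()): offset=0
After 2 (read(2)): returned 'ZL', offset=2
After 3 (read(6)): returned 'VZ5HTV', offset=8
After 4 (tell()): offset=8
After 5 (seek(-3, CUR)): offset=5
After 6 (seek(-15, END)): offset=7
After 7 (read(4)): returned 'V0CB', offset=11
After 8 (seek(+1, CUR)): offset=12
After 9 (read(7)): returned 'MHW70GY', offset=19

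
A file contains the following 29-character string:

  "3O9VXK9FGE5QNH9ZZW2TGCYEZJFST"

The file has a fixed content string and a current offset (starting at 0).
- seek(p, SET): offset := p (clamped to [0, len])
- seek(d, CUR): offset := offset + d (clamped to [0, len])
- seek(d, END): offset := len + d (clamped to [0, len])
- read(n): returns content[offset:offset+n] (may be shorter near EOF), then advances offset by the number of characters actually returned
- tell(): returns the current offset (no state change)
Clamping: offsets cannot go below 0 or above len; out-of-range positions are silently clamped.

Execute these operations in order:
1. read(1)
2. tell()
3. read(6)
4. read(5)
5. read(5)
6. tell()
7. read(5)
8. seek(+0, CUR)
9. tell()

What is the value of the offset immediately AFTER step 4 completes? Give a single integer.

Answer: 12

Derivation:
After 1 (read(1)): returned '3', offset=1
After 2 (tell()): offset=1
After 3 (read(6)): returned 'O9VXK9', offset=7
After 4 (read(5)): returned 'FGE5Q', offset=12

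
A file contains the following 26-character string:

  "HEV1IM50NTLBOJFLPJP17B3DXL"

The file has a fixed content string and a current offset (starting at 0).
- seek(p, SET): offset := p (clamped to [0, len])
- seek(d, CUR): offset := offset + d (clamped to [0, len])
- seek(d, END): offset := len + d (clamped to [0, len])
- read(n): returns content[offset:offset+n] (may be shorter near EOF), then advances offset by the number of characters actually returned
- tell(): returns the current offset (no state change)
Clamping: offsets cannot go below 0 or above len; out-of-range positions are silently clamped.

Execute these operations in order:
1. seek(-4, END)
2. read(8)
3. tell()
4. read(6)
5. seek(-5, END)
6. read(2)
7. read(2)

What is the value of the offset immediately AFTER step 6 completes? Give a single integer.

Answer: 23

Derivation:
After 1 (seek(-4, END)): offset=22
After 2 (read(8)): returned '3DXL', offset=26
After 3 (tell()): offset=26
After 4 (read(6)): returned '', offset=26
After 5 (seek(-5, END)): offset=21
After 6 (read(2)): returned 'B3', offset=23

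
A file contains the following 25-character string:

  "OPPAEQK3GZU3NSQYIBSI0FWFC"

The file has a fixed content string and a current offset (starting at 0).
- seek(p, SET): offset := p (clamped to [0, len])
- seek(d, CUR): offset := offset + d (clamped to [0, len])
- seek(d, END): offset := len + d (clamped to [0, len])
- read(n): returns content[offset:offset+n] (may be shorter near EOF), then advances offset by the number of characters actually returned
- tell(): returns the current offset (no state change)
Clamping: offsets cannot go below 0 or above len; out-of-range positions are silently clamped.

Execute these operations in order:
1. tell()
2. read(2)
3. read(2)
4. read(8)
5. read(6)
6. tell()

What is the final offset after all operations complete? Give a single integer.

Answer: 18

Derivation:
After 1 (tell()): offset=0
After 2 (read(2)): returned 'OP', offset=2
After 3 (read(2)): returned 'PA', offset=4
After 4 (read(8)): returned 'EQK3GZU3', offset=12
After 5 (read(6)): returned 'NSQYIB', offset=18
After 6 (tell()): offset=18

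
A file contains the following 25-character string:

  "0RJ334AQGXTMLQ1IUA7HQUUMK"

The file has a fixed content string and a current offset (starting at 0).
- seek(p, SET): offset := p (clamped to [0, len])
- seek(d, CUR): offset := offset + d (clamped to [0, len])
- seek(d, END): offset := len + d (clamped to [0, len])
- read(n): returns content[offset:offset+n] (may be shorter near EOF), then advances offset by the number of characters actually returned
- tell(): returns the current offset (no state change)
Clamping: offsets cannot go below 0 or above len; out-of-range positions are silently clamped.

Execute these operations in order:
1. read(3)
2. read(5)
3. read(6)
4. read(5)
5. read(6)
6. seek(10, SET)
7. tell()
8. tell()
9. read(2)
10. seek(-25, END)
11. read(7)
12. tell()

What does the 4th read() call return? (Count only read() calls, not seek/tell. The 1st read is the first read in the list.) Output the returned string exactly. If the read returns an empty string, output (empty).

Answer: 1IUA7

Derivation:
After 1 (read(3)): returned '0RJ', offset=3
After 2 (read(5)): returned '334AQ', offset=8
After 3 (read(6)): returned 'GXTMLQ', offset=14
After 4 (read(5)): returned '1IUA7', offset=19
After 5 (read(6)): returned 'HQUUMK', offset=25
After 6 (seek(10, SET)): offset=10
After 7 (tell()): offset=10
After 8 (tell()): offset=10
After 9 (read(2)): returned 'TM', offset=12
After 10 (seek(-25, END)): offset=0
After 11 (read(7)): returned '0RJ334A', offset=7
After 12 (tell()): offset=7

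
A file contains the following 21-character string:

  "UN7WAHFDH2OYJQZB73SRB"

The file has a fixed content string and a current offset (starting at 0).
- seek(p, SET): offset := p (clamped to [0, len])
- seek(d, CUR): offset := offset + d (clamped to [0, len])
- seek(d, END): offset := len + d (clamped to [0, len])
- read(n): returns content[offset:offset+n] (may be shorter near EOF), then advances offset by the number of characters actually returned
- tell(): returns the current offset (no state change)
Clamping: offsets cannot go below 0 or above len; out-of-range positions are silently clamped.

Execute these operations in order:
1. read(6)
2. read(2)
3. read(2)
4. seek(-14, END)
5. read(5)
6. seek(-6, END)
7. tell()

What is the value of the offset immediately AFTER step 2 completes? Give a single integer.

Answer: 8

Derivation:
After 1 (read(6)): returned 'UN7WAH', offset=6
After 2 (read(2)): returned 'FD', offset=8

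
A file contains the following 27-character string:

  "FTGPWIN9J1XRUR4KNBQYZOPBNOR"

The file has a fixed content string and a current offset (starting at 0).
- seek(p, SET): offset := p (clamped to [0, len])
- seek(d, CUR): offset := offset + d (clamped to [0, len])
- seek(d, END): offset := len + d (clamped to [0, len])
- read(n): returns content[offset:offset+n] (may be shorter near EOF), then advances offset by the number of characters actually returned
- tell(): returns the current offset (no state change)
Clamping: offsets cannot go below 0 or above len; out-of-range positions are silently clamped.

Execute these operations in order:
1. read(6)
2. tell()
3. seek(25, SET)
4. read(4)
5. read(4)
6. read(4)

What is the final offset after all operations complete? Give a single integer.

After 1 (read(6)): returned 'FTGPWI', offset=6
After 2 (tell()): offset=6
After 3 (seek(25, SET)): offset=25
After 4 (read(4)): returned 'OR', offset=27
After 5 (read(4)): returned '', offset=27
After 6 (read(4)): returned '', offset=27

Answer: 27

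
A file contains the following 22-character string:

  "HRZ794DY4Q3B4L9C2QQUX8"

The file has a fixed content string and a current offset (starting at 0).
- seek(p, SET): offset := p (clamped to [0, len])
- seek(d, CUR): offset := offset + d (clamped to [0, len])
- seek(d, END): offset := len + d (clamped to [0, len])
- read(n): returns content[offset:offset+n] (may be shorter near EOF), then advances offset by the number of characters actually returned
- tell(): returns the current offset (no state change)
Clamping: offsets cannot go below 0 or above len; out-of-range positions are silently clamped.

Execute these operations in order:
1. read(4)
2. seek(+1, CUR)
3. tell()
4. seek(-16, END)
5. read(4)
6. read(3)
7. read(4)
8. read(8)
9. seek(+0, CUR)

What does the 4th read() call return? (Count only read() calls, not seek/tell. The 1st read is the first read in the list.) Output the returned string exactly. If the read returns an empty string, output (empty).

After 1 (read(4)): returned 'HRZ7', offset=4
After 2 (seek(+1, CUR)): offset=5
After 3 (tell()): offset=5
After 4 (seek(-16, END)): offset=6
After 5 (read(4)): returned 'DY4Q', offset=10
After 6 (read(3)): returned '3B4', offset=13
After 7 (read(4)): returned 'L9C2', offset=17
After 8 (read(8)): returned 'QQUX8', offset=22
After 9 (seek(+0, CUR)): offset=22

Answer: L9C2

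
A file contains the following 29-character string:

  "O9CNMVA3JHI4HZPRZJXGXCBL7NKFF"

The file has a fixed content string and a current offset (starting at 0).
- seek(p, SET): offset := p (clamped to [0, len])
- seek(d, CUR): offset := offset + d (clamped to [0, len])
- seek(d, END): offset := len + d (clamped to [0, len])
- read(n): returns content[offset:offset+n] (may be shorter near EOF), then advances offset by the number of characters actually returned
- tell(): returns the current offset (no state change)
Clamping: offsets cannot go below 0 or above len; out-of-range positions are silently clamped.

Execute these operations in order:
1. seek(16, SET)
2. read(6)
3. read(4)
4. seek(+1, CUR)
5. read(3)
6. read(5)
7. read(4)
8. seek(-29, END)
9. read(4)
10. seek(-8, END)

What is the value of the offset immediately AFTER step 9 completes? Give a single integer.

Answer: 4

Derivation:
After 1 (seek(16, SET)): offset=16
After 2 (read(6)): returned 'ZJXGXC', offset=22
After 3 (read(4)): returned 'BL7N', offset=26
After 4 (seek(+1, CUR)): offset=27
After 5 (read(3)): returned 'FF', offset=29
After 6 (read(5)): returned '', offset=29
After 7 (read(4)): returned '', offset=29
After 8 (seek(-29, END)): offset=0
After 9 (read(4)): returned 'O9CN', offset=4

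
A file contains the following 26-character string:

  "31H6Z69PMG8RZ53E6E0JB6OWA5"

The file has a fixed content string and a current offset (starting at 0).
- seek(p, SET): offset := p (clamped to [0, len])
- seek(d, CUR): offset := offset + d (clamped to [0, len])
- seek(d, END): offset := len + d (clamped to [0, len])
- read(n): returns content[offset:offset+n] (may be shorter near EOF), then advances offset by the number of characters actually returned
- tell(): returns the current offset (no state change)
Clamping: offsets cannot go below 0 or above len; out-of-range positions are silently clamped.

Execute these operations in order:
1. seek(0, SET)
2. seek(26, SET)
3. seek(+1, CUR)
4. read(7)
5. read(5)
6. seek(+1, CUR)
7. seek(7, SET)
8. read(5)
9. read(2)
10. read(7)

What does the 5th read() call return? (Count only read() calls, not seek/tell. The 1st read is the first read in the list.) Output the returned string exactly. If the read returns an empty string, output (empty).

Answer: 3E6E0JB

Derivation:
After 1 (seek(0, SET)): offset=0
After 2 (seek(26, SET)): offset=26
After 3 (seek(+1, CUR)): offset=26
After 4 (read(7)): returned '', offset=26
After 5 (read(5)): returned '', offset=26
After 6 (seek(+1, CUR)): offset=26
After 7 (seek(7, SET)): offset=7
After 8 (read(5)): returned 'PMG8R', offset=12
After 9 (read(2)): returned 'Z5', offset=14
After 10 (read(7)): returned '3E6E0JB', offset=21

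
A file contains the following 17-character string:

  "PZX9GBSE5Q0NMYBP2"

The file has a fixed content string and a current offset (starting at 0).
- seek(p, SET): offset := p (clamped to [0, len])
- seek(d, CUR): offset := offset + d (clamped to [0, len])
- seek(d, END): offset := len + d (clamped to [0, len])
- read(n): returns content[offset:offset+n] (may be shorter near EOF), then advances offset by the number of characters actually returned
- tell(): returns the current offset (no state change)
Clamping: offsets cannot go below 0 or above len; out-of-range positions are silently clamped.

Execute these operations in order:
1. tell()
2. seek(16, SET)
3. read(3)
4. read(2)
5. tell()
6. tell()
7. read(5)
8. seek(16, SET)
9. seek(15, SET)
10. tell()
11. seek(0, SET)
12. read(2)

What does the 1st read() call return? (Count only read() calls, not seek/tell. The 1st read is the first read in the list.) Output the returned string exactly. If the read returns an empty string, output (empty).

Answer: 2

Derivation:
After 1 (tell()): offset=0
After 2 (seek(16, SET)): offset=16
After 3 (read(3)): returned '2', offset=17
After 4 (read(2)): returned '', offset=17
After 5 (tell()): offset=17
After 6 (tell()): offset=17
After 7 (read(5)): returned '', offset=17
After 8 (seek(16, SET)): offset=16
After 9 (seek(15, SET)): offset=15
After 10 (tell()): offset=15
After 11 (seek(0, SET)): offset=0
After 12 (read(2)): returned 'PZ', offset=2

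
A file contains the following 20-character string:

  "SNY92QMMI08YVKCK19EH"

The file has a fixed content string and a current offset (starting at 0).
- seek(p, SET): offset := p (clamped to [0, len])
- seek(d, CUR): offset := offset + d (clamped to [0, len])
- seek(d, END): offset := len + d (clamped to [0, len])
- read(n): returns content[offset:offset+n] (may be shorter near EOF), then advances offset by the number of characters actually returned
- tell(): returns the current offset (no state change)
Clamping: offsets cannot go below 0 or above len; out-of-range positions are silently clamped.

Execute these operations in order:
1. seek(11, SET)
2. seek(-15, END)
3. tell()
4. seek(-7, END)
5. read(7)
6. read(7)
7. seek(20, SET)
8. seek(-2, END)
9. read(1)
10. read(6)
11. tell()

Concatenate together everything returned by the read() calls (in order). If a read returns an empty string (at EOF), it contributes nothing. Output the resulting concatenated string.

After 1 (seek(11, SET)): offset=11
After 2 (seek(-15, END)): offset=5
After 3 (tell()): offset=5
After 4 (seek(-7, END)): offset=13
After 5 (read(7)): returned 'KCK19EH', offset=20
After 6 (read(7)): returned '', offset=20
After 7 (seek(20, SET)): offset=20
After 8 (seek(-2, END)): offset=18
After 9 (read(1)): returned 'E', offset=19
After 10 (read(6)): returned 'H', offset=20
After 11 (tell()): offset=20

Answer: KCK19EHEH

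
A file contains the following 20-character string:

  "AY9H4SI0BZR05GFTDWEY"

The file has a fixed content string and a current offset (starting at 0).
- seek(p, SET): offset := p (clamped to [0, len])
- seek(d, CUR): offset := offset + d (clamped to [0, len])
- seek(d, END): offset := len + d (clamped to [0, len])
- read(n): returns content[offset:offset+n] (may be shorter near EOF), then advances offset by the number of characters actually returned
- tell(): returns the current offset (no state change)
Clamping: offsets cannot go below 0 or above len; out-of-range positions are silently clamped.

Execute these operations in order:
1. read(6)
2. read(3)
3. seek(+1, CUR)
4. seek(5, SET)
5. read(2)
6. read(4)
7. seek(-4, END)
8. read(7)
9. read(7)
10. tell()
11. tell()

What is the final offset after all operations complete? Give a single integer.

After 1 (read(6)): returned 'AY9H4S', offset=6
After 2 (read(3)): returned 'I0B', offset=9
After 3 (seek(+1, CUR)): offset=10
After 4 (seek(5, SET)): offset=5
After 5 (read(2)): returned 'SI', offset=7
After 6 (read(4)): returned '0BZR', offset=11
After 7 (seek(-4, END)): offset=16
After 8 (read(7)): returned 'DWEY', offset=20
After 9 (read(7)): returned '', offset=20
After 10 (tell()): offset=20
After 11 (tell()): offset=20

Answer: 20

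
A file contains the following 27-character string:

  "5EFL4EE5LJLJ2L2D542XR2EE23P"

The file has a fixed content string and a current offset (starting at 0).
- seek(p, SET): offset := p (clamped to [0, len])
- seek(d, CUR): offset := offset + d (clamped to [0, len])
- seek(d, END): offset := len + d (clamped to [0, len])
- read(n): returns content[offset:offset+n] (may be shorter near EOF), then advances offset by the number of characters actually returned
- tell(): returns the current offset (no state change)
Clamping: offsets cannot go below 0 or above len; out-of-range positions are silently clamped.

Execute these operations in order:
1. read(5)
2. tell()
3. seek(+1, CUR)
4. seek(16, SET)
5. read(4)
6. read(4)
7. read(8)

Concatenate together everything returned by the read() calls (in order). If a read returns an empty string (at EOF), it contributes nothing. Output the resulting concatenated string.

Answer: 5EFL4542XR2EE23P

Derivation:
After 1 (read(5)): returned '5EFL4', offset=5
After 2 (tell()): offset=5
After 3 (seek(+1, CUR)): offset=6
After 4 (seek(16, SET)): offset=16
After 5 (read(4)): returned '542X', offset=20
After 6 (read(4)): returned 'R2EE', offset=24
After 7 (read(8)): returned '23P', offset=27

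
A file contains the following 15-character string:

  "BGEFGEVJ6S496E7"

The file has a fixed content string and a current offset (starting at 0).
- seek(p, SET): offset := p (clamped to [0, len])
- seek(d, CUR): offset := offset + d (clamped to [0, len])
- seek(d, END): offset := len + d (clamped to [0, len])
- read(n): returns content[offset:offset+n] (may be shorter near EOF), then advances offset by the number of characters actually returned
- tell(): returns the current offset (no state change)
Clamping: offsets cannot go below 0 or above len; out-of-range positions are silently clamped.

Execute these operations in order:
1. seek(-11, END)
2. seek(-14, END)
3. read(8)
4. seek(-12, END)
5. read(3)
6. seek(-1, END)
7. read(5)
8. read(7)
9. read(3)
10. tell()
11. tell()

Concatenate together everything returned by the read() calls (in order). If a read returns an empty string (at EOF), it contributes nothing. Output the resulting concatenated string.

After 1 (seek(-11, END)): offset=4
After 2 (seek(-14, END)): offset=1
After 3 (read(8)): returned 'GEFGEVJ6', offset=9
After 4 (seek(-12, END)): offset=3
After 5 (read(3)): returned 'FGE', offset=6
After 6 (seek(-1, END)): offset=14
After 7 (read(5)): returned '7', offset=15
After 8 (read(7)): returned '', offset=15
After 9 (read(3)): returned '', offset=15
After 10 (tell()): offset=15
After 11 (tell()): offset=15

Answer: GEFGEVJ6FGE7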